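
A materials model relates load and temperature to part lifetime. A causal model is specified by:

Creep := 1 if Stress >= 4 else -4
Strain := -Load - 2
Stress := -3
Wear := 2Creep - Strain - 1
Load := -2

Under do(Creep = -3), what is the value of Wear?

-7

Intervening sets Creep = -3 and removes its equation (Creep := 1 if Stress >= 4 else -4).
Strain = -Load - 2  [with Load=-2]  = 0
Wear = 2Creep - Strain - 1  [with Creep=-3, Strain=0]  = -7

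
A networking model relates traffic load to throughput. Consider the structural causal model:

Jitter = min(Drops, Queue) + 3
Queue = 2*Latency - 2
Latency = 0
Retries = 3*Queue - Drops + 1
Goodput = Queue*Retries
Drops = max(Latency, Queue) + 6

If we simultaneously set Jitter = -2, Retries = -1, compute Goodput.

2

Setting Jitter = -2, Retries = -1 by intervention discards those variables' equations.
Queue = 2*Latency - 2  [with Latency=0]  = -2
Goodput = Queue*Retries  [with Queue=-2, Retries=-1]  = 2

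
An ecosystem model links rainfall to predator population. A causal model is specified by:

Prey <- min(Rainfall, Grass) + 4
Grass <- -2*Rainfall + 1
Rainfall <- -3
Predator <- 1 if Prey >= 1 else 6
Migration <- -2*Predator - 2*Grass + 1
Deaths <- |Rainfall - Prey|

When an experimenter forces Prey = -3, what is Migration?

The intervention breaks the incoming arrows to Prey: Prey <- min(Rainfall, Grass) + 4 no longer applies, and Prey = -3.
Grass = -2*Rainfall + 1  [with Rainfall=-3]  = 7
Predator = 1 if Prey >= 1 else 6  [with Prey=-3]  = 6
Migration = -2*Predator - 2*Grass + 1  [with Predator=6, Grass=7]  = -25

-25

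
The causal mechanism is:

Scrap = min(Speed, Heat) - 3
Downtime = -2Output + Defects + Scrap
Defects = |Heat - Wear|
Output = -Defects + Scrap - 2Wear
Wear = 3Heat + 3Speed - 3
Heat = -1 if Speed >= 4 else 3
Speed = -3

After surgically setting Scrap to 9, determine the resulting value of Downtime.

-3

Under do(Scrap=9), the mechanism Scrap = min(Speed, Heat) - 3 is discarded; Scrap is fixed at 9.
Heat = -1 if Speed >= 4 else 3  [with Speed=-3]  = 3
Wear = 3Heat + 3Speed - 3  [with Heat=3, Speed=-3]  = -3
Defects = |Heat - Wear|  [with Heat=3, Wear=-3]  = 6
Output = -Defects + Scrap - 2Wear  [with Defects=6, Scrap=9, Wear=-3]  = 9
Downtime = -2Output + Defects + Scrap  [with Output=9, Defects=6, Scrap=9]  = -3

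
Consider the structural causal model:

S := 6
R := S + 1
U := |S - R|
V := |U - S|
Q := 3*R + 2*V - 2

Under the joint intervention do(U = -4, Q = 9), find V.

The joint intervention fixes U = -4, Q = 9, removing each variable's own equation.
V = |U - S|  [with U=-4, S=6]  = 10

10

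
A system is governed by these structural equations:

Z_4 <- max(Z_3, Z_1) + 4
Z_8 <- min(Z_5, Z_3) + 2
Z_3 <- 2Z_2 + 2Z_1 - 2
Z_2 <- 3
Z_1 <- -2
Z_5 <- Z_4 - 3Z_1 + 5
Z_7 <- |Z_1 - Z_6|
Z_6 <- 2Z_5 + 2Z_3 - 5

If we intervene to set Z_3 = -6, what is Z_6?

The intervention breaks the incoming arrows to Z_3: Z_3 <- 2Z_2 + 2Z_1 - 2 no longer applies, and Z_3 = -6.
Z_4 = max(Z_3, Z_1) + 4  [with Z_3=-6, Z_1=-2]  = 2
Z_5 = Z_4 - 3Z_1 + 5  [with Z_4=2, Z_1=-2]  = 13
Z_6 = 2Z_5 + 2Z_3 - 5  [with Z_5=13, Z_3=-6]  = 9

9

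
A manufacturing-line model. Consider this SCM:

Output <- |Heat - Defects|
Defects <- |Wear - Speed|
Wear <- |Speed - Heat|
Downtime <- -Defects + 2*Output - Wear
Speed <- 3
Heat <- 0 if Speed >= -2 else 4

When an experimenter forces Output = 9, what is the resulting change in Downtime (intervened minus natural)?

The intervention breaks the incoming arrows to Output: Output <- |Heat - Defects| no longer applies, and Output = 9.
Heat = 0 if Speed >= -2 else 4  [with Speed=3]  = 0
Wear = |Speed - Heat|  [with Speed=3, Heat=0]  = 3
Defects = |Wear - Speed|  [with Wear=3, Speed=3]  = 0
Downtime = -Defects + 2*Output - Wear  [with Defects=0, Output=9, Wear=3]  = 15
Without intervention: Heat = 0 if Speed >= -2 else 4  [with Speed=3]  = 0; Wear = |Speed - Heat|  [with Speed=3, Heat=0]  = 3; Defects = |Wear - Speed|  [with Wear=3, Speed=3]  = 0; Output = |Heat - Defects|  [with Heat=0, Defects=0]  = 0; Downtime = -Defects + 2*Output - Wear  [with Defects=0, Output=0, Wear=3]  = -3.
Change = 15 − (-3) = 18.

18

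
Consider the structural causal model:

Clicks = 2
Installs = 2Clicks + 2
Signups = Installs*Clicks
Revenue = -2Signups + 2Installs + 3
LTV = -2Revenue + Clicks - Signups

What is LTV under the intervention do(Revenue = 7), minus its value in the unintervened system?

-32

Intervening sets Revenue = 7 and removes its equation (Revenue = -2Signups + 2Installs + 3).
Installs = 2Clicks + 2  [with Clicks=2]  = 6
Signups = Installs*Clicks  [with Installs=6, Clicks=2]  = 12
LTV = -2Revenue + Clicks - Signups  [with Revenue=7, Clicks=2, Signups=12]  = -24
Without intervention: Installs = 2Clicks + 2  [with Clicks=2]  = 6; Signups = Installs*Clicks  [with Installs=6, Clicks=2]  = 12; Revenue = -2Signups + 2Installs + 3  [with Signups=12, Installs=6]  = -9; LTV = -2Revenue + Clicks - Signups  [with Revenue=-9, Clicks=2, Signups=12]  = 8.
Change = -24 − 8 = -32.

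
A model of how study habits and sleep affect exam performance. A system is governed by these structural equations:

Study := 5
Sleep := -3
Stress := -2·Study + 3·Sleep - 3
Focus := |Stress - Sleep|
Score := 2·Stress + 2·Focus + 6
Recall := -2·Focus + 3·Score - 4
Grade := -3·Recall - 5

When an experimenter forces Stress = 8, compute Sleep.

-3

Under do(Stress=8), the mechanism Stress := -2·Study + 3·Sleep - 3 is discarded; Stress is fixed at 8.
Since Sleep is not a descendant of the intervened variable, it is unaffected.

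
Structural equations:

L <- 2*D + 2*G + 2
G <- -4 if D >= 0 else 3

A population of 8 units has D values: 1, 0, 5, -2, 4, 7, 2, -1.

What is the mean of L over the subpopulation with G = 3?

E[L|G=3] averages over only the 2 units with G=3 (D = -2, -1): L = 4, 6, mean 5.

5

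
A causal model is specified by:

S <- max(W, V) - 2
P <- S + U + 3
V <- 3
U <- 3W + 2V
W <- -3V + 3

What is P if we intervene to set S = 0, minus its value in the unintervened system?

-1

do(S=0) replaces the equation S <- max(W, V) - 2 with the constant S = 0.
W = -3V + 3  [with V=3]  = -6
U = 3W + 2V  [with W=-6, V=3]  = -12
P = S + U + 3  [with S=0, U=-12]  = -9
Without intervention: W = -3V + 3  [with V=3]  = -6; S = max(W, V) - 2  [with W=-6, V=3]  = 1; U = 3W + 2V  [with W=-6, V=3]  = -12; P = S + U + 3  [with S=1, U=-12]  = -8.
Change = -9 − (-8) = -1.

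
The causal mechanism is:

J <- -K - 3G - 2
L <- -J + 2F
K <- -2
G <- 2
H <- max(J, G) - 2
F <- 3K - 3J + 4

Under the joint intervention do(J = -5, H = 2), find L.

The joint intervention fixes J = -5, H = 2, removing each variable's own equation.
F = 3K - 3J + 4  [with K=-2, J=-5]  = 13
L = -J + 2F  [with J=-5, F=13]  = 31

31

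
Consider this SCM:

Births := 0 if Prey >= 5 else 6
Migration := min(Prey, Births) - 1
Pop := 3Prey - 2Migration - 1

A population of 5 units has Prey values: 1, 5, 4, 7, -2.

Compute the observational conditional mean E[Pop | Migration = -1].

E[Pop|Migration=-1] averages over only the 2 units with Migration=-1 (Prey = 5, 7): Pop = 16, 22, mean 19.

19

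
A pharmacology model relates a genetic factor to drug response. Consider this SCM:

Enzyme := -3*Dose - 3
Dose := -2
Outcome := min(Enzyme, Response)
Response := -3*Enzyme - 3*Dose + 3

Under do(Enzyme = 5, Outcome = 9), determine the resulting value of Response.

The joint intervention fixes Enzyme = 5, Outcome = 9, removing each variable's own equation.
Response = -3*Enzyme - 3*Dose + 3  [with Enzyme=5, Dose=-2]  = -6

-6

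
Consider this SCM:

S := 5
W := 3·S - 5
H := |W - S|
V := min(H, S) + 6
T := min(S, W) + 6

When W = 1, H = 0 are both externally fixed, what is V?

6

Setting W = 1, H = 0 by intervention discards those variables' equations.
V = min(H, S) + 6  [with H=0, S=5]  = 6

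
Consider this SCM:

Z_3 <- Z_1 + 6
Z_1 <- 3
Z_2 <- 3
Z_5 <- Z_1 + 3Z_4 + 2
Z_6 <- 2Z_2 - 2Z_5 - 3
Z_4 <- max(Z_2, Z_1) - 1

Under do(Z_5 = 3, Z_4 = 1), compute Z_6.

Setting Z_5 = 3, Z_4 = 1 by intervention discards those variables' equations.
Z_6 = 2Z_2 - 2Z_5 - 3  [with Z_2=3, Z_5=3]  = -3

-3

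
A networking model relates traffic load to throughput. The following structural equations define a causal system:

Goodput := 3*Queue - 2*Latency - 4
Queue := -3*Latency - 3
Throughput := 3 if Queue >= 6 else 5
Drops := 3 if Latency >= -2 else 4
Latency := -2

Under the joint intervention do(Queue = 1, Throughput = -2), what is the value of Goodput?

3

Setting Queue = 1, Throughput = -2 by intervention discards those variables' equations.
Goodput = 3*Queue - 2*Latency - 4  [with Queue=1, Latency=-2]  = 3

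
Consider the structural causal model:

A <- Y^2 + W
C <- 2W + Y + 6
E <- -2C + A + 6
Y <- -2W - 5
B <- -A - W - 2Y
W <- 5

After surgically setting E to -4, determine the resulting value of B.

-205

do(E=-4) replaces the equation E <- -2C + A + 6 with the constant E = -4.
No directed path runs from E to B, so B keeps its natural value.
Y = -2W - 5  [with W=5]  = -15
A = Y^2 + W  [with Y=-15, W=5]  = 230
B = -A - W - 2Y  [with A=230, W=5, Y=-15]  = -205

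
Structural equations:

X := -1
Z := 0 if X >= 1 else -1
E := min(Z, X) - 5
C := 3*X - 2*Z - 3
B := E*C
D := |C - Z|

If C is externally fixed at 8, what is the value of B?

Intervening sets C = 8 and removes its equation (C := 3*X - 2*Z - 3).
Z = 0 if X >= 1 else -1  [with X=-1]  = -1
E = min(Z, X) - 5  [with Z=-1, X=-1]  = -6
B = E*C  [with E=-6, C=8]  = -48

-48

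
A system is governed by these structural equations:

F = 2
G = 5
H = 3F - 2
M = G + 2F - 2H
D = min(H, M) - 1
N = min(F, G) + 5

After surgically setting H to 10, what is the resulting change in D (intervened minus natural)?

-12

do(H=10) replaces the equation H = 3F - 2 with the constant H = 10.
M = G + 2F - 2H  [with G=5, F=2, H=10]  = -11
D = min(H, M) - 1  [with H=10, M=-11]  = -12
Without intervention: H = 3F - 2  [with F=2]  = 4; M = G + 2F - 2H  [with G=5, F=2, H=4]  = 1; D = min(H, M) - 1  [with H=4, M=1]  = 0.
Change = -12 − 0 = -12.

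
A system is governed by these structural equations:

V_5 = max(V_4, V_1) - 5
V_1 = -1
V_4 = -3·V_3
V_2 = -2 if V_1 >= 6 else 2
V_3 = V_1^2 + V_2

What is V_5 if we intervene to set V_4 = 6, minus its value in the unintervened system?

Intervening sets V_4 = 6 and removes its equation (V_4 = -3·V_3).
V_5 = max(V_4, V_1) - 5  [with V_4=6, V_1=-1]  = 1
Without intervention: V_2 = -2 if V_1 >= 6 else 2  [with V_1=-1]  = 2; V_3 = V_1^2 + V_2  [with V_1=-1, V_2=2]  = 3; V_4 = -3·V_3  [with V_3=3]  = -9; V_5 = max(V_4, V_1) - 5  [with V_4=-9, V_1=-1]  = -6.
Change = 1 − (-6) = 7.

7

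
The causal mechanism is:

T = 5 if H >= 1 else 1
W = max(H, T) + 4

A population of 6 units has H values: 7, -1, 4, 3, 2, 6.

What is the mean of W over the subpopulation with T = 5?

Conditioning on T=5 selects the 5 unit(s) with H ∈ {7, 4, 3, 2, 6}. Their W values: 11, 9, 9, 9, 10. Mean = 9.6.

9.6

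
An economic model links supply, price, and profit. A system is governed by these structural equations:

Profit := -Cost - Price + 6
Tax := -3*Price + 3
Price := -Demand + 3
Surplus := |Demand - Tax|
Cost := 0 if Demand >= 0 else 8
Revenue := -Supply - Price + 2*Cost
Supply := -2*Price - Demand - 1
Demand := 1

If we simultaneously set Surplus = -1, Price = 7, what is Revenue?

Under do(Surplus = -1, Price = 7), each intervened variable's structural equation is replaced by its fixed value.
Supply = -2*Price - Demand - 1  [with Price=7, Demand=1]  = -16
Cost = 0 if Demand >= 0 else 8  [with Demand=1]  = 0
Revenue = -Supply - Price + 2*Cost  [with Supply=-16, Price=7, Cost=0]  = 9

9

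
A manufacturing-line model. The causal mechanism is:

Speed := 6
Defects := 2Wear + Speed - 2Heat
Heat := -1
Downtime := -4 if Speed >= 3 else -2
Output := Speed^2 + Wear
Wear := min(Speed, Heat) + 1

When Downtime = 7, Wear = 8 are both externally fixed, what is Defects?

24

Under do(Downtime = 7, Wear = 8), each intervened variable's structural equation is replaced by its fixed value.
Defects = 2Wear + Speed - 2Heat  [with Wear=8, Speed=6, Heat=-1]  = 24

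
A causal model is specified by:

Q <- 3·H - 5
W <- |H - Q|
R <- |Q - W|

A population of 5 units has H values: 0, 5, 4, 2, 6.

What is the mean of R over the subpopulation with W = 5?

Observing W=5 restricts to units where W's equation naturally yields 5: H ∈ {0, 5}. In that subpopulation R = 10, 5, mean 7.5.

7.5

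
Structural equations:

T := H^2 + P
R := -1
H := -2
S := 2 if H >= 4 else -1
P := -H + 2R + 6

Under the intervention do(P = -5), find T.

do(P=-5) replaces the equation P := -H + 2R + 6 with the constant P = -5.
T = H^2 + P  [with H=-2, P=-5]  = -1

-1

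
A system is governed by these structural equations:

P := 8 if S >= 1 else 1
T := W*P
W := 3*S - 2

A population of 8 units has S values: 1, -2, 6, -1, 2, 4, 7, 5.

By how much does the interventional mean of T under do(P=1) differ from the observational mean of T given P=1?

do(P=1) breaks P's dependence on S. With P=1 fixed, T across the units is 1, -8, 16, -5, 4, 10, 19, 13, mean 6.25.
Conditioning on P=1 selects the 2 unit(s) with S ∈ {-2, -1}. Their T values: -8, -5. Mean = -6.5.
Difference = 6.25 − (-6.5) = 12.75.

12.75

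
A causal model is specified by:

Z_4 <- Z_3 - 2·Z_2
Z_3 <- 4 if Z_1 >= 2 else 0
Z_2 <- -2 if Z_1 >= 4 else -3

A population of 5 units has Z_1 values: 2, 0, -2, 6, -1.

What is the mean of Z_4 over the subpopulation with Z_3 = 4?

E[Z_4|Z_3=4] averages over only the 2 units with Z_3=4 (Z_1 = 2, 6): Z_4 = 10, 8, mean 9.

9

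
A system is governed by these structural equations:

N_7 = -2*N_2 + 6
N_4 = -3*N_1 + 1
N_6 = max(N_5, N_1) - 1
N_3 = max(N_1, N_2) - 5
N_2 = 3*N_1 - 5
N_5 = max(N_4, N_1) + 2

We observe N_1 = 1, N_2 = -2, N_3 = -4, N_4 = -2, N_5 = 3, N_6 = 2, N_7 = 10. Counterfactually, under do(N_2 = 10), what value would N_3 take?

The intervention breaks the incoming arrows to N_2: N_2 = 3*N_1 - 5 no longer applies, and N_2 = 10.
N_3 = max(N_1, N_2) - 5  [with N_1=1, N_2=10]  = 5

5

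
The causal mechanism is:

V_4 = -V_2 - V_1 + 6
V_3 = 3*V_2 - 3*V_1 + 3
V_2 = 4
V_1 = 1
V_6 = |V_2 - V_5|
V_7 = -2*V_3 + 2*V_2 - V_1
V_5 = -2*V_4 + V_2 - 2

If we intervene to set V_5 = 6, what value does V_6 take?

The intervention breaks the incoming arrows to V_5: V_5 = -2*V_4 + V_2 - 2 no longer applies, and V_5 = 6.
V_6 = |V_2 - V_5|  [with V_2=4, V_5=6]  = 2

2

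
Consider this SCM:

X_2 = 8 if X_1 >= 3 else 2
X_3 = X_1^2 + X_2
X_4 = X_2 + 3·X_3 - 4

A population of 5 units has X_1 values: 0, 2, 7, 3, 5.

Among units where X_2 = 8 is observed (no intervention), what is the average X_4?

111

Conditioning on X_2=8 selects the 3 unit(s) with X_1 ∈ {7, 3, 5}. Their X_4 values: 175, 55, 103. Mean = 111.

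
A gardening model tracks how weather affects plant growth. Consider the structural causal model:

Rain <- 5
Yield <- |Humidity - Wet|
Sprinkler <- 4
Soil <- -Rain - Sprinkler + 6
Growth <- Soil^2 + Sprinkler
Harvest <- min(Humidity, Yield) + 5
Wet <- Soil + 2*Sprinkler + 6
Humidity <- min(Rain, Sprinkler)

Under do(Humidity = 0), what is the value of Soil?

do(Humidity=0) replaces the equation Humidity <- min(Rain, Sprinkler) with the constant Humidity = 0.
Soil is not downstream of the intervention, so its value is determined by the original equations.
Soil = -Rain - Sprinkler + 6  [with Rain=5, Sprinkler=4]  = -3

-3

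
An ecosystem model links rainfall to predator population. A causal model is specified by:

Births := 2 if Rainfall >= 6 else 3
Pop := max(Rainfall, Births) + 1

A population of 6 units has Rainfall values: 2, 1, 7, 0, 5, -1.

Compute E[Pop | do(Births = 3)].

Under do(Births=3), Births's equation is replaced by Births=3 for every unit. Per-unit Pop: 4, 4, 8, 4, 6, 4. Mean = 5.

5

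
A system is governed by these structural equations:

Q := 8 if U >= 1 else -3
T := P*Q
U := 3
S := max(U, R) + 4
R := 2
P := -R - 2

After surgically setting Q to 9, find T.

-36

Under do(Q=9), the mechanism Q := 8 if U >= 1 else -3 is discarded; Q is fixed at 9.
P = -R - 2  [with R=2]  = -4
T = P*Q  [with P=-4, Q=9]  = -36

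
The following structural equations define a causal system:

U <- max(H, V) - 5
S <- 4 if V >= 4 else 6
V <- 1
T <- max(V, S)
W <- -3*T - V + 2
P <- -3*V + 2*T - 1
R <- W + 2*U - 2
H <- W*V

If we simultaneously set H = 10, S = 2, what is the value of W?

-5

Setting H = 10, S = 2 by intervention discards those variables' equations.
T = max(V, S)  [with V=1, S=2]  = 2
W = -3*T - V + 2  [with T=2, V=1]  = -5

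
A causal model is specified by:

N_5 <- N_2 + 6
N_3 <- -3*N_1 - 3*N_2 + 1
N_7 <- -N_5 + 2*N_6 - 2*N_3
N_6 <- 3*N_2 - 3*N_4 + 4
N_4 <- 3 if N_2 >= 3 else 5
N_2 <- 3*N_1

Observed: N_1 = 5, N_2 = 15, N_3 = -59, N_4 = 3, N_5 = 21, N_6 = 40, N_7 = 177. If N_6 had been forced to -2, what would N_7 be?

93

Intervening sets N_6 = -2 and removes its equation (N_6 <- 3*N_2 - 3*N_4 + 4).
N_2 = 3*N_1  [with N_1=5]  = 15
N_3 = -3*N_1 - 3*N_2 + 1  [with N_1=5, N_2=15]  = -59
N_5 = N_2 + 6  [with N_2=15]  = 21
N_7 = -N_5 + 2*N_6 - 2*N_3  [with N_5=21, N_6=-2, N_3=-59]  = 93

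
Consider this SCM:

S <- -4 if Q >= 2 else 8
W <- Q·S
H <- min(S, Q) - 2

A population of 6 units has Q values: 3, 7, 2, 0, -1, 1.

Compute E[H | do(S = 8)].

0

The intervention sets S=8 in all 6 units regardless of Q. Recomputing H per unit gives 1, 5, 0, -2, -3, -1; average 0.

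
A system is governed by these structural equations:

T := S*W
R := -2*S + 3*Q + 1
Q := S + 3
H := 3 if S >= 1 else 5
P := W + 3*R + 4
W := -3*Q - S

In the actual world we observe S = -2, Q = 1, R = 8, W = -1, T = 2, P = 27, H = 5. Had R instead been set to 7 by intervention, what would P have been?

24

The intervention breaks the incoming arrows to R: R := -2*S + 3*Q + 1 no longer applies, and R = 7.
Q = S + 3  [with S=-2]  = 1
W = -3*Q - S  [with Q=1, S=-2]  = -1
P = W + 3*R + 4  [with W=-1, R=7]  = 24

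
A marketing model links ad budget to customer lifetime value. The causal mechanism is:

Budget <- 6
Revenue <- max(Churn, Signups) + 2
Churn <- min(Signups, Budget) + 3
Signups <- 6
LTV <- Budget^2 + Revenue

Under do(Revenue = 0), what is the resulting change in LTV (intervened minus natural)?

Intervening sets Revenue = 0 and removes its equation (Revenue <- max(Churn, Signups) + 2).
LTV = Budget^2 + Revenue  [with Budget=6, Revenue=0]  = 36
Without intervention: Churn = min(Signups, Budget) + 3  [with Signups=6, Budget=6]  = 9; Revenue = max(Churn, Signups) + 2  [with Churn=9, Signups=6]  = 11; LTV = Budget^2 + Revenue  [with Budget=6, Revenue=11]  = 47.
Change = 36 − 47 = -11.

-11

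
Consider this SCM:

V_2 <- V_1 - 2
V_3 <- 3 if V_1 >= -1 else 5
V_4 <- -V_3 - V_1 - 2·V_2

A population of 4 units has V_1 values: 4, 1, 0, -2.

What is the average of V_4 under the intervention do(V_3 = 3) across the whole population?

-1.25

Under do(V_3=3), V_3's equation is replaced by V_3=3 for every unit. Per-unit V_4: -11, -2, 1, 7. Mean = -1.25.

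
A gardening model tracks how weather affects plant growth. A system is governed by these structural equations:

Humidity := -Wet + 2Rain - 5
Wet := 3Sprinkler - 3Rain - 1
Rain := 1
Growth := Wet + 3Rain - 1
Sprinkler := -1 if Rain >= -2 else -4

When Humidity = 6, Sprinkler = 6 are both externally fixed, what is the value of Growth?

Setting Humidity = 6, Sprinkler = 6 by intervention discards those variables' equations.
Wet = 3Sprinkler - 3Rain - 1  [with Sprinkler=6, Rain=1]  = 14
Growth = Wet + 3Rain - 1  [with Wet=14, Rain=1]  = 16

16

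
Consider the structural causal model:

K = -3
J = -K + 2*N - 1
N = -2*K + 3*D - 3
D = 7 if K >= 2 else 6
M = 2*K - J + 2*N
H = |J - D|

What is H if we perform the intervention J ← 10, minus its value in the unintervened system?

-34

Intervening sets J = 10 and removes its equation (J = -K + 2*N - 1).
D = 7 if K >= 2 else 6  [with K=-3]  = 6
H = |J - D|  [with J=10, D=6]  = 4
Without intervention: D = 7 if K >= 2 else 6  [with K=-3]  = 6; N = -2*K + 3*D - 3  [with K=-3, D=6]  = 21; J = -K + 2*N - 1  [with K=-3, N=21]  = 44; H = |J - D|  [with J=44, D=6]  = 38.
Change = 4 − 38 = -34.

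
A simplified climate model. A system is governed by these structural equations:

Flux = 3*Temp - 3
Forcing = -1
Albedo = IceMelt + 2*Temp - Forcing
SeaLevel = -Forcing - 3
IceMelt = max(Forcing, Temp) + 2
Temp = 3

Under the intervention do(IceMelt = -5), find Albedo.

2

The intervention breaks the incoming arrows to IceMelt: IceMelt = max(Forcing, Temp) + 2 no longer applies, and IceMelt = -5.
Albedo = IceMelt + 2*Temp - Forcing  [with IceMelt=-5, Temp=3, Forcing=-1]  = 2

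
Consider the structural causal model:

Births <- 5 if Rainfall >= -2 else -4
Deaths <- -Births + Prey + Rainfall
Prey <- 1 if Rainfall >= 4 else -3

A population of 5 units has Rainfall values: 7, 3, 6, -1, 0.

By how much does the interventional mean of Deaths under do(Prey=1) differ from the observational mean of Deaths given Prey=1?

-3.5

do(Prey=1) breaks Prey's dependence on Rainfall. With Prey=1 fixed, Deaths across the units is 3, -1, 2, -5, -4, mean -1.
E[Deaths|Prey=1] averages over only the 2 units with Prey=1 (Rainfall = 7, 6): Deaths = 3, 2, mean 2.5.
Difference = -1 − 2.5 = -3.5.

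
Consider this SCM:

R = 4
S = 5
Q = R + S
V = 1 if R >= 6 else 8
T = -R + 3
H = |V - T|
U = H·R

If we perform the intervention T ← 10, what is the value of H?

2

The intervention breaks the incoming arrows to T: T = -R + 3 no longer applies, and T = 10.
V = 1 if R >= 6 else 8  [with R=4]  = 8
H = |V - T|  [with V=8, T=10]  = 2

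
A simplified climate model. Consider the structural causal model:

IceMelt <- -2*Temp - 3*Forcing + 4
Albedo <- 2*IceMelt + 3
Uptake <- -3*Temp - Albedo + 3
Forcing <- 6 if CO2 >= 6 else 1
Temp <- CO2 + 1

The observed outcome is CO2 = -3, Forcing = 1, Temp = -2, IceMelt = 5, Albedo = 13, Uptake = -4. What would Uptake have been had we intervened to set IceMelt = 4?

-2

Under do(IceMelt=4), the mechanism IceMelt <- -2*Temp - 3*Forcing + 4 is discarded; IceMelt is fixed at 4.
Temp = CO2 + 1  [with CO2=-3]  = -2
Albedo = 2*IceMelt + 3  [with IceMelt=4]  = 11
Uptake = -3*Temp - Albedo + 3  [with Temp=-2, Albedo=11]  = -2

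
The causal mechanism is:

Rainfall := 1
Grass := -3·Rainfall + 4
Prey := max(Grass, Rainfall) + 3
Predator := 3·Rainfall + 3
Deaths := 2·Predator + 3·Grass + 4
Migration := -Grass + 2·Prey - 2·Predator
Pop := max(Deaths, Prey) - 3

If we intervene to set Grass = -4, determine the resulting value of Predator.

Under do(Grass=-4), the mechanism Grass := -3·Rainfall + 4 is discarded; Grass is fixed at -4.
Since Predator is not a descendant of the intervened variable, it is unaffected.
Predator = 3·Rainfall + 3  [with Rainfall=1]  = 6

6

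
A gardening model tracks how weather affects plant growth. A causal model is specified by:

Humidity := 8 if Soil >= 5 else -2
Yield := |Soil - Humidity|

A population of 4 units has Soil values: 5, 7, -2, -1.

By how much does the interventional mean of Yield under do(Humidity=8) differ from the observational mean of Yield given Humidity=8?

3.75

do(Humidity=8) breaks Humidity's dependence on Soil. With Humidity=8 fixed, Yield across the units is 3, 1, 10, 9, mean 5.75.
Conditioning on Humidity=8 selects the 2 unit(s) with Soil ∈ {5, 7}. Their Yield values: 3, 1. Mean = 2.
Difference = 5.75 − 2 = 3.75.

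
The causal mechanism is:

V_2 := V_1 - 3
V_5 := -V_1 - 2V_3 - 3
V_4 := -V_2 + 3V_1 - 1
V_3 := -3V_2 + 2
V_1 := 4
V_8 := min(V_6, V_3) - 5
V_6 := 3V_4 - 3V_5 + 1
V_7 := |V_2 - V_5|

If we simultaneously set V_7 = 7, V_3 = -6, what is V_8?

-11

Setting V_7 = 7, V_3 = -6 by intervention discards those variables' equations.
V_2 = V_1 - 3  [with V_1=4]  = 1
V_4 = -V_2 + 3V_1 - 1  [with V_2=1, V_1=4]  = 10
V_5 = -V_1 - 2V_3 - 3  [with V_1=4, V_3=-6]  = 5
V_6 = 3V_4 - 3V_5 + 1  [with V_4=10, V_5=5]  = 16
V_8 = min(V_6, V_3) - 5  [with V_6=16, V_3=-6]  = -11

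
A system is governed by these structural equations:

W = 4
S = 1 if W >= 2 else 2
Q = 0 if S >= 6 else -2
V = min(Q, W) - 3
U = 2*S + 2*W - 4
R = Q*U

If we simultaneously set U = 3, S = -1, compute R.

-6

The joint intervention fixes U = 3, S = -1, removing each variable's own equation.
Q = 0 if S >= 6 else -2  [with S=-1]  = -2
R = Q*U  [with Q=-2, U=3]  = -6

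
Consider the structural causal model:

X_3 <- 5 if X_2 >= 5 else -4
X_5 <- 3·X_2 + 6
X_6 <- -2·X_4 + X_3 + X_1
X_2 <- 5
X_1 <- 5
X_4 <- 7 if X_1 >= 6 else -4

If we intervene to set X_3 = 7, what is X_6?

The intervention breaks the incoming arrows to X_3: X_3 <- 5 if X_2 >= 5 else -4 no longer applies, and X_3 = 7.
X_4 = 7 if X_1 >= 6 else -4  [with X_1=5]  = -4
X_6 = -2·X_4 + X_3 + X_1  [with X_4=-4, X_3=7, X_1=5]  = 20

20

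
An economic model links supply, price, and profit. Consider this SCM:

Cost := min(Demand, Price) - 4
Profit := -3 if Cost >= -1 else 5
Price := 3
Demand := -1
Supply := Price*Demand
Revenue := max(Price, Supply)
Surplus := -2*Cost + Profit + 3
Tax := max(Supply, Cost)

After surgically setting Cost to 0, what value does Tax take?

0

Under do(Cost=0), the mechanism Cost := min(Demand, Price) - 4 is discarded; Cost is fixed at 0.
Supply = Price*Demand  [with Price=3, Demand=-1]  = -3
Tax = max(Supply, Cost)  [with Supply=-3, Cost=0]  = 0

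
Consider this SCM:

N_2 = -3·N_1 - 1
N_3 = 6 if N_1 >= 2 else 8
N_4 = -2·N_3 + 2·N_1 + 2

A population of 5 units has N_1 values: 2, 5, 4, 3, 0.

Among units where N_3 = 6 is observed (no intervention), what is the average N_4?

Conditioning on N_3=6 selects the 4 unit(s) with N_1 ∈ {2, 5, 4, 3}. Their N_4 values: -6, 0, -2, -4. Mean = -3.

-3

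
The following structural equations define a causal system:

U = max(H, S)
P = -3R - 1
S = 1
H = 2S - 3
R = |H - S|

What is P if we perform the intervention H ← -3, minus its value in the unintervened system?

do(H=-3) replaces the equation H = 2S - 3 with the constant H = -3.
R = |H - S|  [with H=-3, S=1]  = 4
P = -3R - 1  [with R=4]  = -13
Without intervention: H = 2S - 3  [with S=1]  = -1; R = |H - S|  [with H=-1, S=1]  = 2; P = -3R - 1  [with R=2]  = -7.
Change = -13 − (-7) = -6.

-6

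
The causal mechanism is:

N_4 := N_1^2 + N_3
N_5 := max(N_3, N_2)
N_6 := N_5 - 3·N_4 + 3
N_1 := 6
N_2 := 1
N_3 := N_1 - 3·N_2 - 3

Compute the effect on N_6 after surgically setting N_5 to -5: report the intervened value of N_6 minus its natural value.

-6

The intervention breaks the incoming arrows to N_5: N_5 := max(N_3, N_2) no longer applies, and N_5 = -5.
N_3 = N_1 - 3·N_2 - 3  [with N_1=6, N_2=1]  = 0
N_4 = N_1^2 + N_3  [with N_1=6, N_3=0]  = 36
N_6 = N_5 - 3·N_4 + 3  [with N_5=-5, N_4=36]  = -110
Without intervention: N_3 = N_1 - 3·N_2 - 3  [with N_1=6, N_2=1]  = 0; N_4 = N_1^2 + N_3  [with N_1=6, N_3=0]  = 36; N_5 = max(N_3, N_2)  [with N_3=0, N_2=1]  = 1; N_6 = N_5 - 3·N_4 + 3  [with N_5=1, N_4=36]  = -104.
Change = -110 − (-104) = -6.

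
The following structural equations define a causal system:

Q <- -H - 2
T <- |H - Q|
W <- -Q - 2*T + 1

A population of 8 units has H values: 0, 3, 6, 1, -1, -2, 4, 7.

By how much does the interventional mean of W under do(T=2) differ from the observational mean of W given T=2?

3.25

Every unit gets T=2 under the intervention. W values become -1, 2, 5, 0, -2, -3, 3, 6; E[W|do(T=2)] = 1.25.
Conditioning on T=2 selects the 2 unit(s) with H ∈ {0, -2}. Their W values: -1, -3. Mean = -2.
Difference = 1.25 − (-2) = 3.25.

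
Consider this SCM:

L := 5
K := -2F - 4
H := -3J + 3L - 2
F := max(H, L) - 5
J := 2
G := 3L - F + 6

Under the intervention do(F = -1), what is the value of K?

Intervening sets F = -1 and removes its equation (F := max(H, L) - 5).
K = -2F - 4  [with F=-1]  = -2

-2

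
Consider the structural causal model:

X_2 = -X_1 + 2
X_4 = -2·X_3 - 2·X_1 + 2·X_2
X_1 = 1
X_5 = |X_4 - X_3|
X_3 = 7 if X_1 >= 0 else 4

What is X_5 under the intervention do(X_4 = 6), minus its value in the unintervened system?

Intervening sets X_4 = 6 and removes its equation (X_4 = -2·X_3 - 2·X_1 + 2·X_2).
X_3 = 7 if X_1 >= 0 else 4  [with X_1=1]  = 7
X_5 = |X_4 - X_3|  [with X_4=6, X_3=7]  = 1
Without intervention: X_2 = -X_1 + 2  [with X_1=1]  = 1; X_3 = 7 if X_1 >= 0 else 4  [with X_1=1]  = 7; X_4 = -2·X_3 - 2·X_1 + 2·X_2  [with X_3=7, X_1=1, X_2=1]  = -14; X_5 = |X_4 - X_3|  [with X_4=-14, X_3=7]  = 21.
Change = 1 − 21 = -20.

-20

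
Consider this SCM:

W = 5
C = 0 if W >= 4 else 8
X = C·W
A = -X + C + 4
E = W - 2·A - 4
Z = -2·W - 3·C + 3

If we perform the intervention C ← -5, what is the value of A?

Under do(C=-5), the mechanism C = 0 if W >= 4 else 8 is discarded; C is fixed at -5.
X = C·W  [with C=-5, W=5]  = -25
A = -X + C + 4  [with X=-25, C=-5]  = 24

24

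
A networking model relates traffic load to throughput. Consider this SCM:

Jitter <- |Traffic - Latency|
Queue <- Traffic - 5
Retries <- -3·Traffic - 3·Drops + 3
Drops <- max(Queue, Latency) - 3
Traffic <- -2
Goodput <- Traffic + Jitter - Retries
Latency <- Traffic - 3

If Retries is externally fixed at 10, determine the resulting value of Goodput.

-9

Under do(Retries=10), the mechanism Retries <- -3·Traffic - 3·Drops + 3 is discarded; Retries is fixed at 10.
Latency = Traffic - 3  [with Traffic=-2]  = -5
Jitter = |Traffic - Latency|  [with Traffic=-2, Latency=-5]  = 3
Goodput = Traffic + Jitter - Retries  [with Traffic=-2, Jitter=3, Retries=10]  = -9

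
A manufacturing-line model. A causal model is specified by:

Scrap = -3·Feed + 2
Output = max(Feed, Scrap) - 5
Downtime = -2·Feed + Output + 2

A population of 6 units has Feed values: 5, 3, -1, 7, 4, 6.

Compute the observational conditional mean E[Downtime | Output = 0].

Observing Output=0 restricts to units where Output's equation naturally yields 0: Feed ∈ {5, -1}. In that subpopulation Downtime = -8, 4, mean -2.

-2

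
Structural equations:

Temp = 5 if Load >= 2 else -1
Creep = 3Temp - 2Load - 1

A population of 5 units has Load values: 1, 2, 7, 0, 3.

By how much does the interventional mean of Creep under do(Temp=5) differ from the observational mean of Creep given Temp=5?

do(Temp=5) breaks Temp's dependence on Load. With Temp=5 fixed, Creep across the units is 12, 10, 0, 14, 8, mean 8.8.
Observing Temp=5 restricts to units where Temp's equation naturally yields 5: Load ∈ {2, 7, 3}. In that subpopulation Creep = 10, 0, 8, mean 6.
Difference = 8.8 − 6 = 2.8.

2.8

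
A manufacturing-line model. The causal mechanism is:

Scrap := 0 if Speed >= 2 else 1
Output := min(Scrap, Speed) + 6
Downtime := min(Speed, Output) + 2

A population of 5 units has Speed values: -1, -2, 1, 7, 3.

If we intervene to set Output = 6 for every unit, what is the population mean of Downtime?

3.4

do(Output=6) breaks Output's dependence on Speed. With Output=6 fixed, Downtime across the units is 1, 0, 3, 8, 5, mean 3.4.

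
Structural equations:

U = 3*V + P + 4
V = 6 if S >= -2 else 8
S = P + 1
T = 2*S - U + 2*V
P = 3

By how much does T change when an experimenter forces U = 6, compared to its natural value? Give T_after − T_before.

19

Intervening sets U = 6 and removes its equation (U = 3*V + P + 4).
S = P + 1  [with P=3]  = 4
V = 6 if S >= -2 else 8  [with S=4]  = 6
T = 2*S - U + 2*V  [with S=4, U=6, V=6]  = 14
Without intervention: S = P + 1  [with P=3]  = 4; V = 6 if S >= -2 else 8  [with S=4]  = 6; U = 3*V + P + 4  [with V=6, P=3]  = 25; T = 2*S - U + 2*V  [with S=4, U=25, V=6]  = -5.
Change = 14 − (-5) = 19.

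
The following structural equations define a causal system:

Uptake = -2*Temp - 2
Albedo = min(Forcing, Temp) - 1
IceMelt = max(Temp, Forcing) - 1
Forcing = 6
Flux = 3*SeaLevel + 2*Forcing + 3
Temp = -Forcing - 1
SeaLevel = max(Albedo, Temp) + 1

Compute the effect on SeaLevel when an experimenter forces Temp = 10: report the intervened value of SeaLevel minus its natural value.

17

do(Temp=10) replaces the equation Temp = -Forcing - 1 with the constant Temp = 10.
Albedo = min(Forcing, Temp) - 1  [with Forcing=6, Temp=10]  = 5
SeaLevel = max(Albedo, Temp) + 1  [with Albedo=5, Temp=10]  = 11
Without intervention: Temp = -Forcing - 1  [with Forcing=6]  = -7; Albedo = min(Forcing, Temp) - 1  [with Forcing=6, Temp=-7]  = -8; SeaLevel = max(Albedo, Temp) + 1  [with Albedo=-8, Temp=-7]  = -6.
Change = 11 − (-6) = 17.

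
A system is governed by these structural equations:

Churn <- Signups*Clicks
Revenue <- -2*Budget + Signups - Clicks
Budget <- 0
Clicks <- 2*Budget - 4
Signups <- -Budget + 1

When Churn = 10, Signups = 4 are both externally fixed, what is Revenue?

The joint intervention fixes Churn = 10, Signups = 4, removing each variable's own equation.
Clicks = 2*Budget - 4  [with Budget=0]  = -4
Revenue = -2*Budget + Signups - Clicks  [with Budget=0, Signups=4, Clicks=-4]  = 8

8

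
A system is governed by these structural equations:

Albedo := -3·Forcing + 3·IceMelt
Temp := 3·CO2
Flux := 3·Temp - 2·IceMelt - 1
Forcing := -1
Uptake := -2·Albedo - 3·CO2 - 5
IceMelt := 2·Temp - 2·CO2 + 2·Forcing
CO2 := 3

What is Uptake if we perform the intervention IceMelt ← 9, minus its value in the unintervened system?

The intervention breaks the incoming arrows to IceMelt: IceMelt := 2·Temp - 2·CO2 + 2·Forcing no longer applies, and IceMelt = 9.
Albedo = -3·Forcing + 3·IceMelt  [with Forcing=-1, IceMelt=9]  = 30
Uptake = -2·Albedo - 3·CO2 - 5  [with Albedo=30, CO2=3]  = -74
Without intervention: Temp = 3·CO2  [with CO2=3]  = 9; IceMelt = 2·Temp - 2·CO2 + 2·Forcing  [with Temp=9, CO2=3, Forcing=-1]  = 10; Albedo = -3·Forcing + 3·IceMelt  [with Forcing=-1, IceMelt=10]  = 33; Uptake = -2·Albedo - 3·CO2 - 5  [with Albedo=33, CO2=3]  = -80.
Change = -74 − (-80) = 6.

6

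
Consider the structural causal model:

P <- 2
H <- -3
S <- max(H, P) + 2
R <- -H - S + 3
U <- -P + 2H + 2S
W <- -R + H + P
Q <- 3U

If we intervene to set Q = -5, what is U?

0

The intervention breaks the incoming arrows to Q: Q <- 3U no longer applies, and Q = -5.
U is not downstream of the intervention, so its value is determined by the original equations.
S = max(H, P) + 2  [with H=-3, P=2]  = 4
U = -P + 2H + 2S  [with P=2, H=-3, S=4]  = 0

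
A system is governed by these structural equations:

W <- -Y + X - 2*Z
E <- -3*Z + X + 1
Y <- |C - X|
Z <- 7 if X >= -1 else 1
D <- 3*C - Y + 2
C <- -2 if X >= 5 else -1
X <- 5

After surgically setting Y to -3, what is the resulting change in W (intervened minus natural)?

10

Under do(Y=-3), the mechanism Y <- |C - X| is discarded; Y is fixed at -3.
Z = 7 if X >= -1 else 1  [with X=5]  = 7
W = -Y + X - 2*Z  [with Y=-3, X=5, Z=7]  = -6
Without intervention: Z = 7 if X >= -1 else 1  [with X=5]  = 7; C = -2 if X >= 5 else -1  [with X=5]  = -2; Y = |C - X|  [with C=-2, X=5]  = 7; W = -Y + X - 2*Z  [with Y=7, X=5, Z=7]  = -16.
Change = -6 − (-16) = 10.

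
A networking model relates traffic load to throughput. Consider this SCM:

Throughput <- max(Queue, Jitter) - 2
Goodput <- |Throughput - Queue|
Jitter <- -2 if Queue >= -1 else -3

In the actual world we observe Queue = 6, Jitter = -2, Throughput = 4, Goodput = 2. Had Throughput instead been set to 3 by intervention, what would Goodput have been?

3

The intervention breaks the incoming arrows to Throughput: Throughput <- max(Queue, Jitter) - 2 no longer applies, and Throughput = 3.
Goodput = |Throughput - Queue|  [with Throughput=3, Queue=6]  = 3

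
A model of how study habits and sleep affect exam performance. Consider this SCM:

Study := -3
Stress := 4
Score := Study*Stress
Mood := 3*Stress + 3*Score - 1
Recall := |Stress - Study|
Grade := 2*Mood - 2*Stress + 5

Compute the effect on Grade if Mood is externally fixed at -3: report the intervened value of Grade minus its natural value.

Under do(Mood=-3), the mechanism Mood := 3*Stress + 3*Score - 1 is discarded; Mood is fixed at -3.
Grade = 2*Mood - 2*Stress + 5  [with Mood=-3, Stress=4]  = -9
Without intervention: Score = Study*Stress  [with Study=-3, Stress=4]  = -12; Mood = 3*Stress + 3*Score - 1  [with Stress=4, Score=-12]  = -25; Grade = 2*Mood - 2*Stress + 5  [with Mood=-25, Stress=4]  = -53.
Change = -9 − (-53) = 44.

44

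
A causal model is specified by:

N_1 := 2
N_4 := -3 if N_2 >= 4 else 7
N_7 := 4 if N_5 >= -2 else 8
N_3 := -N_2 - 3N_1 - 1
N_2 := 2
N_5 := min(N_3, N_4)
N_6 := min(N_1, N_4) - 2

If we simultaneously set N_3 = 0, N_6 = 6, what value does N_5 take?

0

The joint intervention fixes N_3 = 0, N_6 = 6, removing each variable's own equation.
N_4 = -3 if N_2 >= 4 else 7  [with N_2=2]  = 7
N_5 = min(N_3, N_4)  [with N_3=0, N_4=7]  = 0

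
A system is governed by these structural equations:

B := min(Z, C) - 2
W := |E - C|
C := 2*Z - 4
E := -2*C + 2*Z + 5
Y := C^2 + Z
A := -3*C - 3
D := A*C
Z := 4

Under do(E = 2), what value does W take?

Intervening sets E = 2 and removes its equation (E := -2*C + 2*Z + 5).
C = 2*Z - 4  [with Z=4]  = 4
W = |E - C|  [with E=2, C=4]  = 2

2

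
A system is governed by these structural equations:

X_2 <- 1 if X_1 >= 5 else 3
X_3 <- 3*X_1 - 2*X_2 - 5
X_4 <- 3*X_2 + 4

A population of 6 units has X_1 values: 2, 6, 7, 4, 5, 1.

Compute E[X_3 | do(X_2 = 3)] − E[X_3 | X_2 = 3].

5.5

do(X_2=3) breaks X_2's dependence on X_1. With X_2=3 fixed, X_3 across the units is -5, 7, 10, 1, 4, -8, mean 1.5.
Conditioning on X_2=3 selects the 3 unit(s) with X_1 ∈ {2, 4, 1}. Their X_3 values: -5, 1, -8. Mean = -4.
Difference = 1.5 − (-4) = 5.5.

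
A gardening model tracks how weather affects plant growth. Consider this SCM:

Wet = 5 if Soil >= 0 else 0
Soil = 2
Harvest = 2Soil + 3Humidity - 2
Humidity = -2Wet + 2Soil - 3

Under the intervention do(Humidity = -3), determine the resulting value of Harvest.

-7

The intervention breaks the incoming arrows to Humidity: Humidity = -2Wet + 2Soil - 3 no longer applies, and Humidity = -3.
Harvest = 2Soil + 3Humidity - 2  [with Soil=2, Humidity=-3]  = -7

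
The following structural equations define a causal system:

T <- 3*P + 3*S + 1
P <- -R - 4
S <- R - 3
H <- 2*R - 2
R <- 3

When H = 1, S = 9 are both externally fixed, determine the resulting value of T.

Setting H = 1, S = 9 by intervention discards those variables' equations.
P = -R - 4  [with R=3]  = -7
T = 3*P + 3*S + 1  [with P=-7, S=9]  = 7

7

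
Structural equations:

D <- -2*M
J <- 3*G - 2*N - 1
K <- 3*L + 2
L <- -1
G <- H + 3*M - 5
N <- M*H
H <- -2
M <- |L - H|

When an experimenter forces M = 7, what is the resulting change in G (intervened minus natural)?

The intervention breaks the incoming arrows to M: M <- |L - H| no longer applies, and M = 7.
G = H + 3*M - 5  [with H=-2, M=7]  = 14
Without intervention: M = |L - H|  [with L=-1, H=-2]  = 1; G = H + 3*M - 5  [with H=-2, M=1]  = -4.
Change = 14 − (-4) = 18.

18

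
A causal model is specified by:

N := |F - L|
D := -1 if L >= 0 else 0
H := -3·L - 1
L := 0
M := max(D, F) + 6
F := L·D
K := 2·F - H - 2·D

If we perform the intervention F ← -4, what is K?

-5

do(F=-4) replaces the equation F := L·D with the constant F = -4.
D = -1 if L >= 0 else 0  [with L=0]  = -1
H = -3·L - 1  [with L=0]  = -1
K = 2·F - H - 2·D  [with F=-4, H=-1, D=-1]  = -5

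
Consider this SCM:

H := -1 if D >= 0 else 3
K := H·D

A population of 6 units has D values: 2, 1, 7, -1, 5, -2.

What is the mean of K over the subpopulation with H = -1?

Conditioning on H=-1 selects the 4 unit(s) with D ∈ {2, 1, 7, 5}. Their K values: -2, -1, -7, -5. Mean = -3.75.

-3.75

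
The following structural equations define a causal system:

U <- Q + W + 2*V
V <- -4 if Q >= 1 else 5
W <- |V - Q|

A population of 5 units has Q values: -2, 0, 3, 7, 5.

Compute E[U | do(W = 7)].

8.8

Every unit gets W=7 under the intervention. U values become 15, 17, 2, 6, 4; E[U|do(W=7)] = 8.8.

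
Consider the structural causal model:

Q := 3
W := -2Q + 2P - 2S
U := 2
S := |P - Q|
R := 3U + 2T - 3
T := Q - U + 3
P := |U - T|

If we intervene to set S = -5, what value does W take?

8

Intervening sets S = -5 and removes its equation (S := |P - Q|).
T = Q - U + 3  [with Q=3, U=2]  = 4
P = |U - T|  [with U=2, T=4]  = 2
W = -2Q + 2P - 2S  [with Q=3, P=2, S=-5]  = 8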